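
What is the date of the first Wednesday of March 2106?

March 1, 2106 is a Monday.
The first Wednesday is therefore March 3 (2 days later).

March 3, 2106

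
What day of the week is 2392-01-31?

Doomsday rule: the anchor day for the 2300s is Wednesday. For year 92: 92÷12 = 7 r 8, and 8÷4 = 2, so 7+8+2 = 17.
Wednesday + 17 ≡ Saturday — that's 2392's doomsday.
In January the doomsday date is Jan 4 (2392 is a leap year (divisible by 4)).
Jan 31 is 27 days after Jan 4; 27 mod 7 = 6, so Saturday + 6 = Friday.

Friday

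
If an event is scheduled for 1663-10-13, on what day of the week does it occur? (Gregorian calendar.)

Saturday

Doomsday rule: the anchor day for the 1600s is Tuesday. For year 63: 63÷12 = 5 r 3, and 3÷4 = 0, so 5+3+0 = 8.
Tuesday + 8 ≡ Wednesday — that's 1663's doomsday.
In October the doomsday date is Oct 10.
Oct 13 is 3 days after Oct 10; 3 mod 7 = 3, so Wednesday + 3 = Saturday.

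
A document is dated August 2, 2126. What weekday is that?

Friday

January 1, 2126 is a Tuesday.
Jan 1, 2126 → Feb 1, 2126: 31 days (January has 31).
Feb 1, 2126 → Mar 1, 2126: 28 days (February has 28).
Mar 1, 2126 → Apr 1, 2126: 31 days (March has 31).
Apr 1, 2126 → May 1, 2126: 30 days (April has 30).
May 1, 2126 → Jun 1, 2126: 31 days (May has 31).
Jun 1, 2126 → Jul 1, 2126: 30 days (June has 30).
Jul 1, 2126 → Aug 1, 2126: 31 days (July has 31).
Aug 1, 2126 → Aug 2, 2126: 1 days.
Total: 213 days.
213 mod 7 = 3, so Tuesday + 3 = Friday.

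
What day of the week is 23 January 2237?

Doomsday rule: the anchor day for the 2200s is Friday. For year 37: 37÷12 = 3 r 1, and 1÷4 = 0, so 3+1+0 = 4.
Friday + 4 ≡ Tuesday — that's 2237's doomsday.
In January the doomsday date is Jan 3 (2237 is not a leap year).
Jan 23 is 20 days after Jan 3; 20 mod 7 = 6, so Tuesday + 6 = Monday.

Monday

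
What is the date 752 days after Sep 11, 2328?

October 3, 2330

+365 (one year) → Sep 11, 2329 (387 left).
Sep has 30 days: +20 → Oct 1, 2329 (367 left).
Oct has 31 days: +31 → Nov 1, 2329 (336 left).
Nov has 30 days: +30 → Dec 1, 2329 (306 left).
Dec has 31 days: +31 → Jan 1, 2330 (275 left).
Jan has 31 days: +31 → Feb 1, 2330 (244 left).
Feb has 28 days: +28 → Mar 1, 2330 (216 left).
Mar has 31 days: +31 → Apr 1, 2330 (185 left).
Apr has 30 days: +30 → May 1, 2330 (155 left).
May has 31 days: +31 → Jun 1, 2330 (124 left).
Jun has 30 days: +30 → Jul 1, 2330 (94 left).
Jul has 31 days: +31 → Aug 1, 2330 (63 left).
Aug has 31 days: +31 → Sep 1, 2330 (32 left).
Sep has 30 days: +30 → Oct 1, 2330 (2 left).
+2 → Oct 3, 2330.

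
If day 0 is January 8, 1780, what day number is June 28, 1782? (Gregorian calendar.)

902

Jan 8, 1780 → Jan 8, 1781: 366 days (Feb 29, 1780 is in that span).
Jan 8, 1781 → Jan 8, 1782: 365 days.
Jan 8, 1782 → Feb 8, 1782: 31 days (January has 31).
Feb 8, 1782 → Mar 8, 1782: 28 days (February has 28).
Mar 8, 1782 → Apr 8, 1782: 31 days (March has 31).
Apr 8, 1782 → May 8, 1782: 30 days (April has 30).
May 8, 1782 → Jun 8, 1782: 31 days (May has 31).
Jun 8, 1782 → Jun 28, 1782: 20 days.
Total: 902 days.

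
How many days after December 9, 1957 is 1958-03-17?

Dec 9, 1957 → Jan 9, 1958: 31 days (December has 31).
Jan 9, 1958 → Feb 9, 1958: 31 days (January has 31).
Feb 9, 1958 → Mar 9, 1958: 28 days (February has 28).
Mar 9, 1958 → Mar 17, 1958: 8 days.
Total: 98 days.

98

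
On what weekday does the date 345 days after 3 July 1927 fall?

Tuesday

First find the weekday of Jul 3, 1927. Doomsday rule: the anchor day for the 1900s is Wednesday. For year 27: 27÷12 = 2 r 3, and 3÷4 = 0, so 2+3+0 = 5.
Wednesday + 5 ≡ Monday — that's 1927's doomsday.
In July the doomsday date is Jul 11.
Jul 3 is 8 days before Jul 11; 8 mod 7 = 1, so Monday − 1 = Sunday.
345 mod 7 = 2, so 345 days after a Sunday is Sunday + 2 = Tuesday.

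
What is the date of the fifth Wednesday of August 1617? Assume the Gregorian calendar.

August 1, 1617 is a Tuesday.
The first Wednesday is therefore August 2 (1 days later).
The fifth Wednesday is 2 + 4×7 = August 30.

August 30, 1617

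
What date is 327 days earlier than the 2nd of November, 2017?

−2 → Oct 31, 2017 (end of Oct, 31 days; 325 left).
−31 → Sep 30, 2017 (end of Sep, 30 days; 294 left).
−30 → Aug 31, 2017 (end of Aug, 31 days; 264 left).
−31 → Jul 31, 2017 (end of Jul, 31 days; 233 left).
−31 → Jun 30, 2017 (end of Jun, 30 days; 202 left).
−30 → May 31, 2017 (end of May, 31 days; 172 left).
−31 → Apr 30, 2017 (end of Apr, 30 days; 141 left).
−30 → Mar 31, 2017 (end of Mar, 31 days; 111 left).
−31 → Feb 28, 2017 (end of Feb, 28 days; 80 left).
−28 → Jan 31, 2017 (end of Jan, 31 days; 52 left).
−31 → Dec 31, 2016 (end of Dec, 31 days; 21 left).
−21 → Dec 10, 2016.

December 10, 2016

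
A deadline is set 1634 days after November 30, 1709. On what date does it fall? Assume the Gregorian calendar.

+365 (one year) → Nov 30, 1710 (1269 left).
+365 (one year) → Nov 30, 1711 (904 left).
+366 (one year; includes Feb 29, 1712) → Nov 30, 1712 (538 left).
+365 (one year) → Nov 30, 1713 (173 left).
Nov has 30 days: +1 → Dec 1, 1713 (172 left).
Dec has 31 days: +31 → Jan 1, 1714 (141 left).
Jan has 31 days: +31 → Feb 1, 1714 (110 left).
Feb has 28 days: +28 → Mar 1, 1714 (82 left).
Mar has 31 days: +31 → Apr 1, 1714 (51 left).
Apr has 30 days: +30 → May 1, 1714 (21 left).
+21 → May 22, 1714.

May 22, 1714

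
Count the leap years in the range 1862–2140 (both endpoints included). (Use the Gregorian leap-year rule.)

68

Multiples of 4 in [1862,2140]: 70.
Of those, multiples of 100: 3 (not leap unless ÷400).
Multiples of 400: 1.
Leap years = 70 − 3 + 1 = 68.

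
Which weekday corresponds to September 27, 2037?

Sunday

Doomsday rule: the anchor day for the 2000s is Tuesday. For year 37: 37÷12 = 3 r 1, and 1÷4 = 0, so 3+1+0 = 4.
Tuesday + 4 ≡ Saturday — that's 2037's doomsday.
In September the doomsday date is Sep 5.
Sep 27 is 22 days after Sep 5; 22 mod 7 = 1, so Saturday + 1 = Sunday.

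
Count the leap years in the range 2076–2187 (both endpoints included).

27

Multiples of 4 in [2076,2187]: 28.
Of those, multiples of 100: 1 (not leap unless ÷400).
Multiples of 400: 0.
Leap years = 28 − 1 + 0 = 27.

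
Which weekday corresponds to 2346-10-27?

Sunday

Doomsday rule: the anchor day for the 2300s is Wednesday. For year 46: 46÷12 = 3 r 10, and 10÷4 = 2, so 3+10+2 = 15.
Wednesday + 15 ≡ Thursday — that's 2346's doomsday.
In October the doomsday date is Oct 10.
Oct 27 is 17 days after Oct 10; 17 mod 7 = 3, so Thursday + 3 = Sunday.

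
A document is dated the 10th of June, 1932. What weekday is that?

Friday

Doomsday rule: the anchor day for the 1900s is Wednesday. For year 32: 32÷12 = 2 r 8, and 8÷4 = 2, so 2+8+2 = 12.
Wednesday + 12 ≡ Monday — that's 1932's doomsday.
In June the doomsday date is Jun 6.
Jun 10 is 4 days after Jun 6; 4 mod 7 = 4, so Monday + 4 = Friday.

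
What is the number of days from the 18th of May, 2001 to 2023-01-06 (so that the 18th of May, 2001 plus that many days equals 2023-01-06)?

May 18, 2001 → May 18, 2002: 365 days.
May 18, 2002 → May 18, 2003: 365 days.
May 18, 2003 → May 18, 2004: 366 days (Feb 29, 2004 is in that span).
May 18, 2004 → May 18, 2005: 365 days.
May 18, 2005 → May 18, 2006: 365 days.
May 18, 2006 → May 18, 2007: 365 days.
May 18, 2007 → May 18, 2008: 366 days (Feb 29, 2008 is in that span).
May 18, 2008 → May 18, 2009: 365 days.
May 18, 2009 → May 18, 2010: 365 days.
May 18, 2010 → May 18, 2011: 365 days.
May 18, 2011 → May 18, 2012: 366 days (Feb 29, 2012 is in that span).
May 18, 2012 → May 18, 2013: 365 days.
May 18, 2013 → May 18, 2014: 365 days.
May 18, 2014 → May 18, 2015: 365 days.
May 18, 2015 → May 18, 2016: 366 days (Feb 29, 2016 is in that span).
May 18, 2016 → May 18, 2017: 365 days.
May 18, 2017 → May 18, 2018: 365 days.
May 18, 2018 → May 18, 2019: 365 days.
May 18, 2019 → May 18, 2020: 366 days (Feb 29, 2020 is in that span).
May 18, 2020 → May 18, 2021: 365 days.
May 18, 2021 → May 18, 2022: 365 days.
May 18, 2022 → Jun 18, 2022: 31 days (May has 31).
Jun 18, 2022 → Jul 18, 2022: 30 days (June has 30).
Jul 18, 2022 → Aug 18, 2022: 31 days (July has 31).
Aug 18, 2022 → Sep 18, 2022: 31 days (August has 31).
Sep 18, 2022 → Oct 18, 2022: 30 days (September has 30).
Oct 18, 2022 → Nov 18, 2022: 31 days (October has 31).
Nov 18, 2022 → Dec 18, 2022: 30 days (November has 30).
Dec 18, 2022 → Jan 6, 2023: 19 days.
Total: 7903 days.

7903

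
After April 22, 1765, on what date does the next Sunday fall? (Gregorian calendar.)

April 28, 1765

Apr 22, 1765 is a Monday.
From Monday to the next Sunday is 6 days.
Apr 22, 1765 + 6 = Apr 28, 1765.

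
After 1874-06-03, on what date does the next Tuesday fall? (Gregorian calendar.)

June 9, 1874

Jun 3, 1874 is a Wednesday.
From Wednesday to the next Tuesday is 6 days.
Jun 3, 1874 + 6 = Jun 9, 1874.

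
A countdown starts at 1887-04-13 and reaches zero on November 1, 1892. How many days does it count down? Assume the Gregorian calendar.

Apr 13, 1887 → Apr 13, 1888: 366 days (Feb 29, 1888 is in that span).
Apr 13, 1888 → Apr 13, 1889: 365 days.
Apr 13, 1889 → Apr 13, 1890: 365 days.
Apr 13, 1890 → Apr 13, 1891: 365 days.
Apr 13, 1891 → Apr 13, 1892: 366 days (Feb 29, 1892 is in that span).
Apr 13, 1892 → May 13, 1892: 30 days (April has 30).
May 13, 1892 → Jun 13, 1892: 31 days (May has 31).
Jun 13, 1892 → Jul 13, 1892: 30 days (June has 30).
Jul 13, 1892 → Aug 13, 1892: 31 days (July has 31).
Aug 13, 1892 → Sep 13, 1892: 31 days (August has 31).
Sep 13, 1892 → Oct 13, 1892: 30 days (September has 30).
Oct 13, 1892 → Nov 1, 1892: 19 days.
Total: 2029 days.

2029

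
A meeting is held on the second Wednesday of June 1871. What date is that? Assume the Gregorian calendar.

June 14, 1871

June 1, 1871 is a Thursday.
The first Wednesday is therefore June 7 (6 days later).
The second Wednesday is 7 + 1×7 = June 14.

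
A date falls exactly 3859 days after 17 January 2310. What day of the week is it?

Jan 17, 2310 is a Monday.
3859 mod 7 = 2, so 3859 days after a Monday is Monday + 2 = Wednesday.

Wednesday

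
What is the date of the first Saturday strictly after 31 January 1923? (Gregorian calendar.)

February 3, 1923

Jan 31, 1923 is a Wednesday.
From Wednesday to the next Saturday is 3 days.
Jan 31, 1923 + 3 = Feb 3, 1923.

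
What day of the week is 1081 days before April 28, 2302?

First find the weekday of Apr 28, 2302. Doomsday rule: the anchor day for the 2300s is Wednesday. For year 02: 2÷12 = 0 r 2, and 2÷4 = 0, so 0+2+0 = 2.
Wednesday + 2 ≡ Friday — that's 2302's doomsday.
In April the doomsday date is Apr 4.
Apr 28 is 24 days after Apr 4; 24 mod 7 = 3, so Friday + 3 = Monday.
1081 mod 7 = 3, so 1081 days before a Monday is Monday − 3 = Friday.

Friday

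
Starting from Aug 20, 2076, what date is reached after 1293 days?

+365 (one year) → Aug 20, 2077 (928 left).
+365 (one year) → Aug 20, 2078 (563 left).
+365 (one year) → Aug 20, 2079 (198 left).
Aug has 31 days: +12 → Sep 1, 2079 (186 left).
Sep has 30 days: +30 → Oct 1, 2079 (156 left).
Oct has 31 days: +31 → Nov 1, 2079 (125 left).
Nov has 30 days: +30 → Dec 1, 2079 (95 left).
Dec has 31 days: +31 → Jan 1, 2080 (64 left).
Jan has 31 days: +31 → Feb 1, 2080 (33 left).
Feb has 29 days: +29 → Mar 1, 2080 (4 left).
+4 → Mar 5, 2080.

March 5, 2080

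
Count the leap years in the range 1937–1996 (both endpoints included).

15

Multiples of 4 in [1937,1996]: 15.
Of those, multiples of 100: 0 (not leap unless ÷400).
Multiples of 400: 0.
Leap years = 15 − 0 + 0 = 15.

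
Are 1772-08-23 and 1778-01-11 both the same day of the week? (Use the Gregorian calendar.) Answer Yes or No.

Yes

From Aug 23, 1772 to Jan 11, 1778 is 1967 days.
1967 mod 7 = 0, so they are the same weekday.
(Aug 23, 1772 is a Sunday; Jan 11, 1778 is a Sunday.)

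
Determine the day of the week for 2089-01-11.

Tuesday

January 1, 2089 is a Saturday.
Jan 1, 2089 → Jan 11, 2089: 10 days.
Total: 10 days.
10 mod 7 = 3, so Saturday + 3 = Tuesday.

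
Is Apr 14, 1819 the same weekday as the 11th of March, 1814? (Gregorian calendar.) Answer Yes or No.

No

From Mar 11, 1814 to Apr 14, 1819 is 1860 days.
1860 mod 7 = 5, so they are different weekdays.
(Mar 11, 1814 is a Friday; Apr 14, 1819 is a Wednesday.)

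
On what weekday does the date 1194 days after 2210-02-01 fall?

Monday

Feb 1, 2210 is a Thursday.
1194 mod 7 = 4, so 1194 days after a Thursday is Thursday + 4 = Monday.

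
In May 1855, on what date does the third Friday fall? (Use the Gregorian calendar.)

May 18, 1855

May 1, 1855 is a Tuesday.
The first Friday is therefore May 4 (3 days later).
The third Friday is 4 + 2×7 = May 18.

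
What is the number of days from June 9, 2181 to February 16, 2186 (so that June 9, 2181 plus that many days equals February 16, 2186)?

Jun 9, 2181 → Jun 9, 2182: 365 days.
Jun 9, 2182 → Jun 9, 2183: 365 days.
Jun 9, 2183 → Jun 9, 2184: 366 days (Feb 29, 2184 is in that span).
Jun 9, 2184 → Jun 9, 2185: 365 days.
Jun 9, 2185 → Jul 9, 2185: 30 days (June has 30).
Jul 9, 2185 → Aug 9, 2185: 31 days (July has 31).
Aug 9, 2185 → Sep 9, 2185: 31 days (August has 31).
Sep 9, 2185 → Oct 9, 2185: 30 days (September has 30).
Oct 9, 2185 → Nov 9, 2185: 31 days (October has 31).
Nov 9, 2185 → Dec 9, 2185: 30 days (November has 30).
Dec 9, 2185 → Jan 9, 2186: 31 days (December has 31).
Jan 9, 2186 → Feb 9, 2186: 31 days (January has 31).
Feb 9, 2186 → Feb 16, 2186: 7 days.
Total: 1713 days.

1713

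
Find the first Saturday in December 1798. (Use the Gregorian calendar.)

December 1, 1798

December 1, 1798 is a Saturday.
The first Saturday is therefore December 1 (same day).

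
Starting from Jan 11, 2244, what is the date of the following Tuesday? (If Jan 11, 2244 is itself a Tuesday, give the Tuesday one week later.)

Jan 11, 2244 is a Thursday.
From Thursday to the next Tuesday is 5 days.
Jan 11, 2244 + 5 = Jan 16, 2244.

January 16, 2244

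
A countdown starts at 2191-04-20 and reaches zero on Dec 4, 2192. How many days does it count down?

594

Apr 20, 2191 → Apr 20, 2192: 366 days (Feb 29, 2192 is in that span).
Apr 20, 2192 → May 20, 2192: 30 days (April has 30).
May 20, 2192 → Jun 20, 2192: 31 days (May has 31).
Jun 20, 2192 → Jul 20, 2192: 30 days (June has 30).
Jul 20, 2192 → Aug 20, 2192: 31 days (July has 31).
Aug 20, 2192 → Sep 20, 2192: 31 days (August has 31).
Sep 20, 2192 → Oct 20, 2192: 30 days (September has 30).
Oct 20, 2192 → Nov 20, 2192: 31 days (October has 31).
Nov 20, 2192 → Dec 4, 2192: 14 days.
Total: 594 days.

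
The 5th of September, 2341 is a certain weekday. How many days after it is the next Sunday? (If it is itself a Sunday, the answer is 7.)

2

Sep 5, 2341 is a Friday.
From Friday to the next Sunday is 2 days.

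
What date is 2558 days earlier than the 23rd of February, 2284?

February 21, 2277

−365 (one year) → Feb 23, 2283 (2193 left).
−365 (one year) → Feb 23, 2282 (1828 left).
−365 (one year) → Feb 23, 2281 (1463 left).
−366 (one year; includes Feb 29, 2280) → Feb 23, 2280 (1097 left).
−365 (one year) → Feb 23, 2279 (732 left).
−365 (one year) → Feb 23, 2278 (367 left).
−23 → Jan 31, 2278 (end of Jan, 31 days; 344 left).
−31 → Dec 31, 2277 (end of Dec, 31 days; 313 left).
−31 → Nov 30, 2277 (end of Nov, 30 days; 282 left).
−30 → Oct 31, 2277 (end of Oct, 31 days; 252 left).
−31 → Sep 30, 2277 (end of Sep, 30 days; 221 left).
−30 → Aug 31, 2277 (end of Aug, 31 days; 191 left).
−31 → Jul 31, 2277 (end of Jul, 31 days; 160 left).
−31 → Jun 30, 2277 (end of Jun, 30 days; 129 left).
−30 → May 31, 2277 (end of May, 31 days; 99 left).
−31 → Apr 30, 2277 (end of Apr, 30 days; 68 left).
−30 → Mar 31, 2277 (end of Mar, 31 days; 38 left).
−31 → Feb 28, 2277 (end of Feb, 28 days; 7 left).
−7 → Feb 21, 2277.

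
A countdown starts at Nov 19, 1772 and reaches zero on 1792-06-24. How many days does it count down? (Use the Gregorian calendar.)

7157

Nov 19, 1772 → Nov 19, 1773: 365 days.
Nov 19, 1773 → Nov 19, 1774: 365 days.
Nov 19, 1774 → Nov 19, 1775: 365 days.
Nov 19, 1775 → Nov 19, 1776: 366 days (Feb 29, 1776 is in that span).
Nov 19, 1776 → Nov 19, 1777: 365 days.
Nov 19, 1777 → Nov 19, 1778: 365 days.
Nov 19, 1778 → Nov 19, 1779: 365 days.
Nov 19, 1779 → Nov 19, 1780: 366 days (Feb 29, 1780 is in that span).
Nov 19, 1780 → Nov 19, 1781: 365 days.
Nov 19, 1781 → Nov 19, 1782: 365 days.
Nov 19, 1782 → Nov 19, 1783: 365 days.
Nov 19, 1783 → Nov 19, 1784: 366 days (Feb 29, 1784 is in that span).
Nov 19, 1784 → Nov 19, 1785: 365 days.
Nov 19, 1785 → Nov 19, 1786: 365 days.
Nov 19, 1786 → Nov 19, 1787: 365 days.
Nov 19, 1787 → Nov 19, 1788: 366 days (Feb 29, 1788 is in that span).
Nov 19, 1788 → Nov 19, 1789: 365 days.
Nov 19, 1789 → Nov 19, 1790: 365 days.
Nov 19, 1790 → Nov 19, 1791: 365 days.
Nov 19, 1791 → Dec 19, 1791: 30 days (November has 30).
Dec 19, 1791 → Jan 19, 1792: 31 days (December has 31).
Jan 19, 1792 → Feb 19, 1792: 31 days (January has 31).
Feb 19, 1792 → Mar 19, 1792: 29 days (February has 29).
Mar 19, 1792 → Apr 19, 1792: 31 days (March has 31).
Apr 19, 1792 → May 19, 1792: 30 days (April has 30).
May 19, 1792 → Jun 19, 1792: 31 days (May has 31).
Jun 19, 1792 → Jun 24, 1792: 5 days.
Total: 7157 days.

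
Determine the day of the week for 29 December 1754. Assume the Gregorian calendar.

Doomsday rule: the anchor day for the 1700s is Sunday. For year 54: 54÷12 = 4 r 6, and 6÷4 = 1, so 4+6+1 = 11.
Sunday + 11 ≡ Thursday — that's 1754's doomsday.
In December the doomsday date is Dec 12.
Dec 29 is 17 days after Dec 12; 17 mod 7 = 3, so Thursday + 3 = Sunday.

Sunday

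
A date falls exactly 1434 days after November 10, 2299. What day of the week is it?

Thursday

First find the weekday of Nov 10, 2299. Doomsday rule: the anchor day for the 2200s is Friday. For year 99: 99÷12 = 8 r 3, and 3÷4 = 0, so 8+3+0 = 11.
Friday + 11 ≡ Tuesday — that's 2299's doomsday.
In November the doomsday date is Nov 7.
Nov 10 is 3 days after Nov 7; 3 mod 7 = 3, so Tuesday + 3 = Friday.
1434 mod 7 = 6, so 1434 days after a Friday is Friday + 6 = Thursday.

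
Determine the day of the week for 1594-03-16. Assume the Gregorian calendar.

Doomsday rule: the anchor day for the 1500s is Wednesday. For year 94: 94÷12 = 7 r 10, and 10÷4 = 2, so 7+10+2 = 19.
Wednesday + 19 ≡ Monday — that's 1594's doomsday.
In March the doomsday date is Mar 14.
Mar 16 is 2 days after Mar 14; 2 mod 7 = 2, so Monday + 2 = Wednesday.

Wednesday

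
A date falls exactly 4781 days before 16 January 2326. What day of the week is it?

Jan 16, 2326 is a Saturday.
4781 mod 7 = 0, so 4781 days before a Saturday is Saturday − 0 = Saturday.

Saturday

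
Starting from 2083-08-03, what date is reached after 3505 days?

March 8, 2093

+366 (one year; includes Feb 29, 2084) → Aug 3, 2084 (3139 left).
+365 (one year) → Aug 3, 2085 (2774 left).
+365 (one year) → Aug 3, 2086 (2409 left).
+365 (one year) → Aug 3, 2087 (2044 left).
+366 (one year; includes Feb 29, 2088) → Aug 3, 2088 (1678 left).
+365 (one year) → Aug 3, 2089 (1313 left).
+365 (one year) → Aug 3, 2090 (948 left).
+365 (one year) → Aug 3, 2091 (583 left).
+366 (one year; includes Feb 29, 2092) → Aug 3, 2092 (217 left).
Aug has 31 days: +29 → Sep 1, 2092 (188 left).
Sep has 30 days: +30 → Oct 1, 2092 (158 left).
Oct has 31 days: +31 → Nov 1, 2092 (127 left).
Nov has 30 days: +30 → Dec 1, 2092 (97 left).
Dec has 31 days: +31 → Jan 1, 2093 (66 left).
Jan has 31 days: +31 → Feb 1, 2093 (35 left).
Feb has 28 days: +28 → Mar 1, 2093 (7 left).
+7 → Mar 8, 2093.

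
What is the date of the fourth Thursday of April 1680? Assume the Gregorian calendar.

April 1, 1680 is a Monday.
The first Thursday is therefore April 4 (3 days later).
The fourth Thursday is 4 + 3×7 = April 25.

April 25, 1680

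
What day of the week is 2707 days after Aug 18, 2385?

Friday

Aug 18, 2385 is a Sunday.
2707 mod 7 = 5, so 2707 days after a Sunday is Sunday + 5 = Friday.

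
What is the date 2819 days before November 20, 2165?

−365 (one year) → Nov 20, 2164 (2454 left).
−366 (one year; includes Feb 29, 2164) → Nov 20, 2163 (2088 left).
−365 (one year) → Nov 20, 2162 (1723 left).
−365 (one year) → Nov 20, 2161 (1358 left).
−365 (one year) → Nov 20, 2160 (993 left).
−366 (one year; includes Feb 29, 2160) → Nov 20, 2159 (627 left).
−365 (one year) → Nov 20, 2158 (262 left).
−20 → Oct 31, 2158 (end of Oct, 31 days; 242 left).
−31 → Sep 30, 2158 (end of Sep, 30 days; 211 left).
−30 → Aug 31, 2158 (end of Aug, 31 days; 181 left).
−31 → Jul 31, 2158 (end of Jul, 31 days; 150 left).
−31 → Jun 30, 2158 (end of Jun, 30 days; 119 left).
−30 → May 31, 2158 (end of May, 31 days; 89 left).
−31 → Apr 30, 2158 (end of Apr, 30 days; 58 left).
−30 → Mar 31, 2158 (end of Mar, 31 days; 28 left).
−28 → Mar 3, 2158.

March 3, 2158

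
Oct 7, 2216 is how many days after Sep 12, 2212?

Sep 12, 2212 → Sep 12, 2213: 365 days.
Sep 12, 2213 → Sep 12, 2214: 365 days.
Sep 12, 2214 → Sep 12, 2215: 365 days.
Sep 12, 2215 → Oct 12, 2215: 30 days (September has 30).
Oct 12, 2215 → Nov 12, 2215: 31 days (October has 31).
Nov 12, 2215 → Dec 12, 2215: 30 days (November has 30).
Dec 12, 2215 → Jan 12, 2216: 31 days (December has 31).
Jan 12, 2216 → Feb 12, 2216: 31 days (January has 31).
Feb 12, 2216 → Mar 12, 2216: 29 days (February has 29).
Mar 12, 2216 → Apr 12, 2216: 31 days (March has 31).
Apr 12, 2216 → May 12, 2216: 30 days (April has 30).
May 12, 2216 → Jun 12, 2216: 31 days (May has 31).
Jun 12, 2216 → Jul 12, 2216: 30 days (June has 30).
Jul 12, 2216 → Aug 12, 2216: 31 days (July has 31).
Aug 12, 2216 → Sep 12, 2216: 31 days (August has 31).
Sep 12, 2216 → Oct 7, 2216: 25 days.
Total: 1486 days.

1486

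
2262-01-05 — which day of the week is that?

Doomsday rule: the anchor day for the 2200s is Friday. For year 62: 62÷12 = 5 r 2, and 2÷4 = 0, so 5+2+0 = 7.
Friday + 7 ≡ Friday — that's 2262's doomsday.
In January the doomsday date is Jan 3 (2262 is not a leap year).
Jan 5 is 2 days after Jan 3; 2 mod 7 = 2, so Friday + 2 = Sunday.

Sunday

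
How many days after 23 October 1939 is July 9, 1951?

Oct 23, 1939 → Oct 23, 1940: 366 days (Feb 29, 1940 is in that span).
Oct 23, 1940 → Oct 23, 1941: 365 days.
Oct 23, 1941 → Oct 23, 1942: 365 days.
Oct 23, 1942 → Oct 23, 1943: 365 days.
Oct 23, 1943 → Oct 23, 1944: 366 days (Feb 29, 1944 is in that span).
Oct 23, 1944 → Oct 23, 1945: 365 days.
Oct 23, 1945 → Oct 23, 1946: 365 days.
Oct 23, 1946 → Oct 23, 1947: 365 days.
Oct 23, 1947 → Oct 23, 1948: 366 days (Feb 29, 1948 is in that span).
Oct 23, 1948 → Oct 23, 1949: 365 days.
Oct 23, 1949 → Oct 23, 1950: 365 days.
Oct 23, 1950 → Nov 23, 1950: 31 days (October has 31).
Nov 23, 1950 → Dec 23, 1950: 30 days (November has 30).
Dec 23, 1950 → Jan 23, 1951: 31 days (December has 31).
Jan 23, 1951 → Feb 23, 1951: 31 days (January has 31).
Feb 23, 1951 → Mar 23, 1951: 28 days (February has 28).
Mar 23, 1951 → Apr 23, 1951: 31 days (March has 31).
Apr 23, 1951 → May 23, 1951: 30 days (April has 30).
May 23, 1951 → Jun 23, 1951: 31 days (May has 31).
Jun 23, 1951 → Jul 9, 1951: 16 days.
Total: 4277 days.

4277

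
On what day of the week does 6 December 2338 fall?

Doomsday rule: the anchor day for the 2300s is Wednesday. For year 38: 38÷12 = 3 r 2, and 2÷4 = 0, so 3+2+0 = 5.
Wednesday + 5 ≡ Monday — that's 2338's doomsday.
In December the doomsday date is Dec 12.
Dec 6 is 6 days before Dec 12; 6 mod 7 = 6, so Monday − 6 = Tuesday.

Tuesday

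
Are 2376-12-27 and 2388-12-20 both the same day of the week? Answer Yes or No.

From Dec 27, 2376 to Dec 20, 2388 is 4376 days.
4376 mod 7 = 1, so they are different weekdays.
(Dec 27, 2376 is a Monday; Dec 20, 2388 is a Tuesday.)

No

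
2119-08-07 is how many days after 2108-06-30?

4055

Jun 30, 2108 → Jun 30, 2109: 365 days.
Jun 30, 2109 → Jun 30, 2110: 365 days.
Jun 30, 2110 → Jun 30, 2111: 365 days.
Jun 30, 2111 → Jun 30, 2112: 366 days (Feb 29, 2112 is in that span).
Jun 30, 2112 → Jun 30, 2113: 365 days.
Jun 30, 2113 → Jun 30, 2114: 365 days.
Jun 30, 2114 → Jun 30, 2115: 365 days.
Jun 30, 2115 → Jun 30, 2116: 366 days (Feb 29, 2116 is in that span).
Jun 30, 2116 → Jun 30, 2117: 365 days.
Jun 30, 2117 → Jun 30, 2118: 365 days.
Jun 30, 2118 → Jun 30, 2119: 365 days.
Jun 30, 2119 → Jul 30, 2119: 30 days (June has 30).
Jul 30, 2119 → Aug 7, 2119: 8 days.
Total: 4055 days.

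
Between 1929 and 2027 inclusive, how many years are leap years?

24

Multiples of 4 in [1929,2027]: 24.
Of those, multiples of 100: 1 (not leap unless ÷400).
Multiples of 400: 1.
Leap years = 24 − 1 + 1 = 24.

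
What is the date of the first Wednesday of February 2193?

February 1, 2193 is a Friday.
The first Wednesday is therefore February 6 (5 days later).

February 6, 2193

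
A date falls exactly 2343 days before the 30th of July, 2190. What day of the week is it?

Jul 30, 2190 is a Friday.
2343 mod 7 = 5, so 2343 days before a Friday is Friday − 5 = Sunday.

Sunday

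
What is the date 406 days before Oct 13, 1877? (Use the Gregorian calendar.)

September 2, 1876

−365 (one year) → Oct 13, 1876 (41 left).
−13 → Sep 30, 1876 (end of Sep, 30 days; 28 left).
−28 → Sep 2, 1876.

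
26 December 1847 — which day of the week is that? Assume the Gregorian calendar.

Doomsday rule: the anchor day for the 1800s is Friday. For year 47: 47÷12 = 3 r 11, and 11÷4 = 2, so 3+11+2 = 16.
Friday + 16 ≡ Sunday — that's 1847's doomsday.
In December the doomsday date is Dec 12.
Dec 26 is 14 days after Dec 12; 14 mod 7 = 0, so Sunday + 0 = Sunday.

Sunday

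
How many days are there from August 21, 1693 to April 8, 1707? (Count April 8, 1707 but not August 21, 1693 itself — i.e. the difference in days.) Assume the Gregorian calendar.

4977

Aug 21, 1693 → Aug 21, 1694: 365 days.
Aug 21, 1694 → Aug 21, 1695: 365 days.
Aug 21, 1695 → Aug 21, 1696: 366 days (Feb 29, 1696 is in that span).
Aug 21, 1696 → Aug 21, 1697: 365 days.
Aug 21, 1697 → Aug 21, 1698: 365 days.
Aug 21, 1698 → Aug 21, 1699: 365 days.
Aug 21, 1699 → Aug 21, 1700: 365 days.
Aug 21, 1700 → Aug 21, 1701: 365 days.
Aug 21, 1701 → Aug 21, 1702: 365 days.
Aug 21, 1702 → Aug 21, 1703: 365 days.
Aug 21, 1703 → Aug 21, 1704: 366 days (Feb 29, 1704 is in that span).
Aug 21, 1704 → Aug 21, 1705: 365 days.
Aug 21, 1705 → Aug 21, 1706: 365 days.
Aug 21, 1706 → Sep 21, 1706: 31 days (August has 31).
Sep 21, 1706 → Oct 21, 1706: 30 days (September has 30).
Oct 21, 1706 → Nov 21, 1706: 31 days (October has 31).
Nov 21, 1706 → Dec 21, 1706: 30 days (November has 30).
Dec 21, 1706 → Jan 21, 1707: 31 days (December has 31).
Jan 21, 1707 → Feb 21, 1707: 31 days (January has 31).
Feb 21, 1707 → Mar 21, 1707: 28 days (February has 28).
Mar 21, 1707 → Apr 8, 1707: 18 days.
Total: 4977 days.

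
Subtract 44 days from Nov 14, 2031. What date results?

October 1, 2031

−14 → Oct 31, 2031 (end of Oct, 31 days; 30 left).
−30 → Oct 1, 2031.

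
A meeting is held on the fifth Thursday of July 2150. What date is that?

July 1, 2150 is a Wednesday.
The first Thursday is therefore July 2 (1 days later).
The fifth Thursday is 2 + 4×7 = July 30.

July 30, 2150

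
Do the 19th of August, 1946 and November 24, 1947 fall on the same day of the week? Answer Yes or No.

Yes

From Aug 19, 1946 to Nov 24, 1947 is 462 days.
462 mod 7 = 0, so they are the same weekday.
(Aug 19, 1946 is a Monday; Nov 24, 1947 is a Monday.)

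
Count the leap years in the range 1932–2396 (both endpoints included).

114

Multiples of 4 in [1932,2396]: 117.
Of those, multiples of 100: 4 (not leap unless ÷400).
Multiples of 400: 1.
Leap years = 117 − 4 + 1 = 114.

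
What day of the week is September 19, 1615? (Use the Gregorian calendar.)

Doomsday rule: the anchor day for the 1600s is Tuesday. For year 15: 15÷12 = 1 r 3, and 3÷4 = 0, so 1+3+0 = 4.
Tuesday + 4 ≡ Saturday — that's 1615's doomsday.
In September the doomsday date is Sep 5.
Sep 19 is 14 days after Sep 5; 14 mod 7 = 0, so Saturday + 0 = Saturday.

Saturday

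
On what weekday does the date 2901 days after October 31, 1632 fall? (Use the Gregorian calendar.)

Oct 31, 1632 is a Sunday.
2901 mod 7 = 3, so 2901 days after a Sunday is Sunday + 3 = Wednesday.

Wednesday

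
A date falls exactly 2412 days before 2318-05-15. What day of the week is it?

May 15, 2318 is a Wednesday.
2412 mod 7 = 4, so 2412 days before a Wednesday is Wednesday − 4 = Saturday.

Saturday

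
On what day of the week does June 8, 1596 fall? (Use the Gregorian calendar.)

Saturday

Doomsday rule: the anchor day for the 1500s is Wednesday. For year 96: 96÷12 = 8 r 0, and 0÷4 = 0, so 8+0+0 = 8.
Wednesday + 8 ≡ Thursday — that's 1596's doomsday.
In June the doomsday date is Jun 6.
Jun 8 is 2 days after Jun 6; 2 mod 7 = 2, so Thursday + 2 = Saturday.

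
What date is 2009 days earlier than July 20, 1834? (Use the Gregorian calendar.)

−365 (one year) → Jul 20, 1833 (1644 left).
−365 (one year) → Jul 20, 1832 (1279 left).
−366 (one year; includes Feb 29, 1832) → Jul 20, 1831 (913 left).
−365 (one year) → Jul 20, 1830 (548 left).
−365 (one year) → Jul 20, 1829 (183 left).
−20 → Jun 30, 1829 (end of Jun, 30 days; 163 left).
−30 → May 31, 1829 (end of May, 31 days; 133 left).
−31 → Apr 30, 1829 (end of Apr, 30 days; 102 left).
−30 → Mar 31, 1829 (end of Mar, 31 days; 72 left).
−31 → Feb 28, 1829 (end of Feb, 28 days; 41 left).
−28 → Jan 31, 1829 (end of Jan, 31 days; 13 left).
−13 → Jan 18, 1829.

January 18, 1829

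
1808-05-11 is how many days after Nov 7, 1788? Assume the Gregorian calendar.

Nov 7, 1788 → Nov 7, 1789: 365 days.
Nov 7, 1789 → Nov 7, 1790: 365 days.
Nov 7, 1790 → Nov 7, 1791: 365 days.
Nov 7, 1791 → Nov 7, 1792: 366 days (Feb 29, 1792 is in that span).
Nov 7, 1792 → Nov 7, 1793: 365 days.
Nov 7, 1793 → Nov 7, 1794: 365 days.
Nov 7, 1794 → Nov 7, 1795: 365 days.
Nov 7, 1795 → Nov 7, 1796: 366 days (Feb 29, 1796 is in that span).
Nov 7, 1796 → Nov 7, 1797: 365 days.
Nov 7, 1797 → Nov 7, 1798: 365 days.
Nov 7, 1798 → Nov 7, 1799: 365 days.
Nov 7, 1799 → Nov 7, 1800: 365 days.
Nov 7, 1800 → Nov 7, 1801: 365 days.
Nov 7, 1801 → Nov 7, 1802: 365 days.
Nov 7, 1802 → Nov 7, 1803: 365 days.
Nov 7, 1803 → Nov 7, 1804: 366 days (Feb 29, 1804 is in that span).
Nov 7, 1804 → Nov 7, 1805: 365 days.
Nov 7, 1805 → Nov 7, 1806: 365 days.
Nov 7, 1806 → Nov 7, 1807: 365 days.
Nov 7, 1807 → Dec 7, 1807: 30 days (November has 30).
Dec 7, 1807 → Jan 7, 1808: 31 days (December has 31).
Jan 7, 1808 → Feb 7, 1808: 31 days (January has 31).
Feb 7, 1808 → Mar 7, 1808: 29 days (February has 29).
Mar 7, 1808 → Apr 7, 1808: 31 days (March has 31).
Apr 7, 1808 → May 7, 1808: 30 days (April has 30).
May 7, 1808 → May 11, 1808: 4 days.
Total: 7124 days.

7124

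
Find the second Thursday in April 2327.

April 1, 2327 is a Friday.
The first Thursday is therefore April 7 (6 days later).
The second Thursday is 7 + 1×7 = April 14.

April 14, 2327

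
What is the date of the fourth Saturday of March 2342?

March 28, 2342

March 1, 2342 is a Sunday.
The first Saturday is therefore March 7 (6 days later).
The fourth Saturday is 7 + 3×7 = March 28.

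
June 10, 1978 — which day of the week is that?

Doomsday rule: the anchor day for the 1900s is Wednesday. For year 78: 78÷12 = 6 r 6, and 6÷4 = 1, so 6+6+1 = 13.
Wednesday + 13 ≡ Tuesday — that's 1978's doomsday.
In June the doomsday date is Jun 6.
Jun 10 is 4 days after Jun 6; 4 mod 7 = 4, so Tuesday + 4 = Saturday.

Saturday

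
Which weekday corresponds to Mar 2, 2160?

Doomsday rule: the anchor day for the 2100s is Sunday. For year 60: 60÷12 = 5 r 0, and 0÷4 = 0, so 5+0+0 = 5.
Sunday + 5 ≡ Friday — that's 2160's doomsday.
In March the doomsday date is Mar 14.
Mar 2 is 12 days before Mar 14; 12 mod 7 = 5, so Friday − 5 = Sunday.

Sunday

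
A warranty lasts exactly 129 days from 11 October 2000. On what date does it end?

Oct has 31 days: +21 → Nov 1, 2000 (108 left).
Nov has 30 days: +30 → Dec 1, 2000 (78 left).
Dec has 31 days: +31 → Jan 1, 2001 (47 left).
Jan has 31 days: +31 → Feb 1, 2001 (16 left).
+16 → Feb 17, 2001.

February 17, 2001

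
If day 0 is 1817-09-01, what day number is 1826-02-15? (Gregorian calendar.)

Sep 1, 1817 → Sep 1, 1818: 365 days.
Sep 1, 1818 → Sep 1, 1819: 365 days.
Sep 1, 1819 → Sep 1, 1820: 366 days (Feb 29, 1820 is in that span).
Sep 1, 1820 → Sep 1, 1821: 365 days.
Sep 1, 1821 → Sep 1, 1822: 365 days.
Sep 1, 1822 → Sep 1, 1823: 365 days.
Sep 1, 1823 → Sep 1, 1824: 366 days (Feb 29, 1824 is in that span).
Sep 1, 1824 → Sep 1, 1825: 365 days.
Sep 1, 1825 → Oct 1, 1825: 30 days (September has 30).
Oct 1, 1825 → Nov 1, 1825: 31 days (October has 31).
Nov 1, 1825 → Dec 1, 1825: 30 days (November has 30).
Dec 1, 1825 → Jan 1, 1826: 31 days (December has 31).
Jan 1, 1826 → Feb 1, 1826: 31 days (January has 31).
Feb 1, 1826 → Feb 15, 1826: 14 days.
Total: 3089 days.

3089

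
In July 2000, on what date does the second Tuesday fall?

July 11, 2000

July 1, 2000 is a Saturday.
The first Tuesday is therefore July 4 (3 days later).
The second Tuesday is 4 + 1×7 = July 11.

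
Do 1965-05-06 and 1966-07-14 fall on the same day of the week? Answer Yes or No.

From May 6, 1965 to Jul 14, 1966 is 434 days.
434 mod 7 = 0, so they are the same weekday.
(May 6, 1965 is a Thursday; Jul 14, 1966 is a Thursday.)

Yes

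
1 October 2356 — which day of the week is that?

Monday

Doomsday rule: the anchor day for the 2300s is Wednesday. For year 56: 56÷12 = 4 r 8, and 8÷4 = 2, so 4+8+2 = 14.
Wednesday + 14 ≡ Wednesday — that's 2356's doomsday.
In October the doomsday date is Oct 10.
Oct 1 is 9 days before Oct 10; 9 mod 7 = 2, so Wednesday − 2 = Monday.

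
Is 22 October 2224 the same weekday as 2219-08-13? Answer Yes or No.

Yes

From Aug 13, 2219 to Oct 22, 2224 is 1897 days.
1897 mod 7 = 0, so they are the same weekday.
(Aug 13, 2219 is a Friday; Oct 22, 2224 is a Friday.)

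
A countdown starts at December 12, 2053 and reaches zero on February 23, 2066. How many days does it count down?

4456

Dec 12, 2053 → Dec 12, 2054: 365 days.
Dec 12, 2054 → Dec 12, 2055: 365 days.
Dec 12, 2055 → Dec 12, 2056: 366 days (Feb 29, 2056 is in that span).
Dec 12, 2056 → Dec 12, 2057: 365 days.
Dec 12, 2057 → Dec 12, 2058: 365 days.
Dec 12, 2058 → Dec 12, 2059: 365 days.
Dec 12, 2059 → Dec 12, 2060: 366 days (Feb 29, 2060 is in that span).
Dec 12, 2060 → Dec 12, 2061: 365 days.
Dec 12, 2061 → Dec 12, 2062: 365 days.
Dec 12, 2062 → Dec 12, 2063: 365 days.
Dec 12, 2063 → Dec 12, 2064: 366 days (Feb 29, 2064 is in that span).
Dec 12, 2064 → Dec 12, 2065: 365 days.
Dec 12, 2065 → Jan 12, 2066: 31 days (December has 31).
Jan 12, 2066 → Feb 12, 2066: 31 days (January has 31).
Feb 12, 2066 → Feb 23, 2066: 11 days.
Total: 4456 days.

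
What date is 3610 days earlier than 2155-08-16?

−365 (one year) → Aug 16, 2154 (3245 left).
−365 (one year) → Aug 16, 2153 (2880 left).
−365 (one year) → Aug 16, 2152 (2515 left).
−366 (one year; includes Feb 29, 2152) → Aug 16, 2151 (2149 left).
−365 (one year) → Aug 16, 2150 (1784 left).
−365 (one year) → Aug 16, 2149 (1419 left).
−365 (one year) → Aug 16, 2148 (1054 left).
−366 (one year; includes Feb 29, 2148) → Aug 16, 2147 (688 left).
−365 (one year) → Aug 16, 2146 (323 left).
−16 → Jul 31, 2146 (end of Jul, 31 days; 307 left).
−31 → Jun 30, 2146 (end of Jun, 30 days; 276 left).
−30 → May 31, 2146 (end of May, 31 days; 246 left).
−31 → Apr 30, 2146 (end of Apr, 30 days; 215 left).
−30 → Mar 31, 2146 (end of Mar, 31 days; 185 left).
−31 → Feb 28, 2146 (end of Feb, 28 days; 154 left).
−28 → Jan 31, 2146 (end of Jan, 31 days; 126 left).
−31 → Dec 31, 2145 (end of Dec, 31 days; 95 left).
−31 → Nov 30, 2145 (end of Nov, 30 days; 64 left).
−30 → Oct 31, 2145 (end of Oct, 31 days; 34 left).
−31 → Sep 30, 2145 (end of Sep, 30 days; 3 left).
−3 → Sep 27, 2145.

September 27, 2145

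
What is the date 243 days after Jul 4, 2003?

Jul has 31 days: +28 → Aug 1, 2003 (215 left).
Aug has 31 days: +31 → Sep 1, 2003 (184 left).
Sep has 30 days: +30 → Oct 1, 2003 (154 left).
Oct has 31 days: +31 → Nov 1, 2003 (123 left).
Nov has 30 days: +30 → Dec 1, 2003 (93 left).
Dec has 31 days: +31 → Jan 1, 2004 (62 left).
Jan has 31 days: +31 → Feb 1, 2004 (31 left).
Feb has 29 days: +29 → Mar 1, 2004 (2 left).
+2 → Mar 3, 2004.

March 3, 2004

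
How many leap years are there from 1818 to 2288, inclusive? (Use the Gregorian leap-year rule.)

Multiples of 4 in [1818,2288]: 118.
Of those, multiples of 100: 4 (not leap unless ÷400).
Multiples of 400: 1.
Leap years = 118 − 4 + 1 = 115.

115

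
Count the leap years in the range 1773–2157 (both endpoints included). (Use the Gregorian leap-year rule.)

Multiples of 4 in [1773,2157]: 96.
Of those, multiples of 100: 4 (not leap unless ÷400).
Multiples of 400: 1.
Leap years = 96 − 4 + 1 = 93.

93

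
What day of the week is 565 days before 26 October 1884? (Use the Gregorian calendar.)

First find the weekday of Oct 26, 1884. Doomsday rule: the anchor day for the 1800s is Friday. For year 84: 84÷12 = 7 r 0, and 0÷4 = 0, so 7+0+0 = 7.
Friday + 7 ≡ Friday — that's 1884's doomsday.
In October the doomsday date is Oct 10.
Oct 26 is 16 days after Oct 10; 16 mod 7 = 2, so Friday + 2 = Sunday.
565 mod 7 = 5, so 565 days before a Sunday is Sunday − 5 = Tuesday.

Tuesday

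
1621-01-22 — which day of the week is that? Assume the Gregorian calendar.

Friday

Doomsday rule: the anchor day for the 1600s is Tuesday. For year 21: 21÷12 = 1 r 9, and 9÷4 = 2, so 1+9+2 = 12.
Tuesday + 12 ≡ Sunday — that's 1621's doomsday.
In January the doomsday date is Jan 3 (1621 is not a leap year).
Jan 22 is 19 days after Jan 3; 19 mod 7 = 5, so Sunday + 5 = Friday.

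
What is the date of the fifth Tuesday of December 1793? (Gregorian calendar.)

December 31, 1793

December 1, 1793 is a Sunday.
The first Tuesday is therefore December 3 (2 days later).
The fifth Tuesday is 3 + 4×7 = December 31.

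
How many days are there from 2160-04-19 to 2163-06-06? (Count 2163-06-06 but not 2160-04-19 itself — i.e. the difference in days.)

1143

Apr 19, 2160 → Apr 19, 2161: 365 days.
Apr 19, 2161 → Apr 19, 2162: 365 days.
Apr 19, 2162 → Apr 19, 2163: 365 days.
Apr 19, 2163 → May 19, 2163: 30 days (April has 30).
May 19, 2163 → Jun 6, 2163: 18 days.
Total: 1143 days.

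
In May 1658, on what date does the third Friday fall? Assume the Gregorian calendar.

May 1, 1658 is a Wednesday.
The first Friday is therefore May 3 (2 days later).
The third Friday is 3 + 2×7 = May 17.

May 17, 1658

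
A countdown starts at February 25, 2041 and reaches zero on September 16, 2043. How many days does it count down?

933

Feb 25, 2041 → Feb 25, 2042: 365 days.
Feb 25, 2042 → Feb 25, 2043: 365 days.
Feb 25, 2043 → Mar 25, 2043: 28 days (February has 28).
Mar 25, 2043 → Apr 25, 2043: 31 days (March has 31).
Apr 25, 2043 → May 25, 2043: 30 days (April has 30).
May 25, 2043 → Jun 25, 2043: 31 days (May has 31).
Jun 25, 2043 → Jul 25, 2043: 30 days (June has 30).
Jul 25, 2043 → Aug 25, 2043: 31 days (July has 31).
Aug 25, 2043 → Sep 16, 2043: 22 days.
Total: 933 days.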